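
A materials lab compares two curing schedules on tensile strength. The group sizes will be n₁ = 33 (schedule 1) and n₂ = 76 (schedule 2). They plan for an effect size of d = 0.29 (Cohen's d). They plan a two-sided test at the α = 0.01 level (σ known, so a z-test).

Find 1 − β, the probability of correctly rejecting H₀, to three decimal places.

Noncentrality parameter: δ = d / √(1/n₁ + 1/n₂) = 0.29 / √(1/33 + 1/76) = 1.3911
Two-sided α = 0.01 → critical value z_{0.005} = 2.576.
Power = Φ(δ − 2.576) + Φ(−δ − 2.576) = Φ(-1.185) + Φ(-3.967) = 0.1181 + 0.0000 = 0.1181.

Power ≈ 0.118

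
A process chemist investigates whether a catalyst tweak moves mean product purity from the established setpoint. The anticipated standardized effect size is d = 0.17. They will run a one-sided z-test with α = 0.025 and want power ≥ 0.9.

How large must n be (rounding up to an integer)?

n = 364

Set Φ(δ − 1.960) = 0.9; then δ − 1.960 = Φ⁻¹(0.9) = 1.282, giving δ = 3.242.
δ = d·√n ⇒ n = (δ/d)² = (3.242 / 0.17)² = 363.58.
Round up to the next whole unit.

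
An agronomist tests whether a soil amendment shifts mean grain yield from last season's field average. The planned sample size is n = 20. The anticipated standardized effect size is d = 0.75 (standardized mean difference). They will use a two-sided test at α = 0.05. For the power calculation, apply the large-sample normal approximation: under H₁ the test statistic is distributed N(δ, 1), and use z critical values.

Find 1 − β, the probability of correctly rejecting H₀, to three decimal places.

Noncentrality parameter: δ = d·√n = 0.75 × √20 = 3.3541
Critical value for a two-sided test at α = 0.05: z_{α/2} = 1.960.
Power = Φ(δ − 1.960) + Φ(−δ − 1.960) = Φ(1.394) + Φ(-5.314) = 0.9184 + 0.0000 = 0.9184.

Power ≈ 0.918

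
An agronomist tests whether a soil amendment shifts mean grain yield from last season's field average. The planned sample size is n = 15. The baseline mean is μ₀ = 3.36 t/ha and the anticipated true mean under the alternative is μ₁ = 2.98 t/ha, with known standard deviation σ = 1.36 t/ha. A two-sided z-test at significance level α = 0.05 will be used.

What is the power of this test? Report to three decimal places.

Power ≈ 0.191

Standardized effect: d = |μ₁ − μ₀| / σ = |2.98 − 3.36| / 1.36 = 0.2794
Noncentrality parameter: δ = d·√n = 0.2794 × √15 = 1.0822
Critical value for a two-sided test at α = 0.05: z_{α/2} = 1.960.
Power = Φ(δ − 1.960) + Φ(−δ − 1.960) = Φ(-0.878) + Φ(-3.042) = 0.1900 + 0.0012 = 0.1912.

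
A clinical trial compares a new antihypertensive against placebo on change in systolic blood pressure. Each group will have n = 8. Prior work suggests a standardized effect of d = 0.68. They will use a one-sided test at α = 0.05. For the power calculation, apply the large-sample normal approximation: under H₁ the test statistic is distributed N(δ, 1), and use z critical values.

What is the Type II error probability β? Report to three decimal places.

Noncentrality parameter: λ = d·√(n/2) = 0.68 × √(8/2) = 1.3600
Critical value for a one-sided test at α = 0.05: z_α = 1.645.
Power = P(Z > 1.645 − λ) = Φ(-0.285) = 0.3879.
Type II error: β = 1 − power = 1 − 0.3879 = 0.6121.

β ≈ 0.612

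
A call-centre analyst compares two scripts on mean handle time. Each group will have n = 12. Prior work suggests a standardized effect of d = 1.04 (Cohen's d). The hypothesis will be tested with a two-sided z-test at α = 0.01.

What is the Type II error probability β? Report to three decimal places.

Noncentrality parameter: δ = d·√(n/2) = 1.04 × √(12/2) = 2.5475
Critical value for a two-sided test at α = 0.01: z_{α/2} = 2.576.
Power = Φ(δ − 2.576) + Φ(−δ − 2.576) = Φ(-0.028) + Φ(-5.123) = 0.4887 + 0.0000 = 0.4887.
Type II error: β = 1 − power = 1 − 0.4887 = 0.5113.

β ≈ 0.511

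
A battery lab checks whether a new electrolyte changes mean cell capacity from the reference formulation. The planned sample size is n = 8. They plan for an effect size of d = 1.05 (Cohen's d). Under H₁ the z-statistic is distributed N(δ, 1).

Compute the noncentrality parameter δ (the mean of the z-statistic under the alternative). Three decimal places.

δ ≈ 2.970

The noncentrality parameter scales effect size by the design's sample-size factor: δ = d·√n = 1.05 × √8 = 2.9698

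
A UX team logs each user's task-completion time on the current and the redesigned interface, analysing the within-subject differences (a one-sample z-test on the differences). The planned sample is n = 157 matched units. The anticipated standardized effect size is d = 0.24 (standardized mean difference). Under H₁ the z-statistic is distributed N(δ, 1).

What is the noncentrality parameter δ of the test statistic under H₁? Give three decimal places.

δ ≈ 3.007

The noncentrality parameter scales effect size by the design's sample-size factor: δ = d·√n = 0.24 × √157 = 3.0072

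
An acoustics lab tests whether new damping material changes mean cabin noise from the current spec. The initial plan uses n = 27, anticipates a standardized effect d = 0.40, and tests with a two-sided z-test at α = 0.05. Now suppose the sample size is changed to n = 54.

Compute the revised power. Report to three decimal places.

Power ≈ 0.836

With n = 54: δ = d·√n = 0.40 × √54 = 2.9394. Critical value z_{0.025} = 1.960.
Revised power = Φ(δ − 1.960) + Φ(−δ − 1.960) = Φ(0.979) + Φ(-4.899) = 0.8363 + 0.0000 = 0.8363.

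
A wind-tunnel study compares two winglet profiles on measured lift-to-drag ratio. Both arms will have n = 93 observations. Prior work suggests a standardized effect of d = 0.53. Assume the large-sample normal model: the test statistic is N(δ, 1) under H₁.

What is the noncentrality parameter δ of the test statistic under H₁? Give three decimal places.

δ ≈ 3.614

δ = d·√(n/2) = 0.53 × √(93/2) = 3.6141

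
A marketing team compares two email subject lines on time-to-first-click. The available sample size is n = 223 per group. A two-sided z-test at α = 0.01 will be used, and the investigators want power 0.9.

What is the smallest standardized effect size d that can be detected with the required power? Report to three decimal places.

d ≈ 0.365

Required noncentrality: δ = z_{0.005} + z_{0.10} = 2.576 + 1.282 = 3.857.
(Lower-tail contribution to power is negligible for δ > 0.)
δ = d·√(n/2) ⇒ d = δ/√(n/2) = 3.857/√(223/2) = 0.3653.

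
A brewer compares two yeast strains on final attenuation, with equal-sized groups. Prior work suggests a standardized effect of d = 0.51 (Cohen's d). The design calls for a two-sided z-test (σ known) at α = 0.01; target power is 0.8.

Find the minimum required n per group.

For power 0.8 need Φ(δ − z_{0.005}) = 0.8, so δ = z_{0.005} + z_{0.20} = 2.576 + 0.842 = 3.417.
(The Φ(−δ − z_{α/2}) term is vanishingly small for δ > 0 and is dropped in the standard sample-size formula.)
δ = d·√(n/2) ⇒ n = 2(δ/d)² = 2 × (3.417 / 0.51)² = 89.80.
Round up to the next whole unit.

n = 90 per group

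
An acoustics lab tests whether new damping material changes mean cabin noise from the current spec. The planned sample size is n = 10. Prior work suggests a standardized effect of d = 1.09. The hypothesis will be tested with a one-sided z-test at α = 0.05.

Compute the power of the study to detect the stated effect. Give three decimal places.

Noncentrality parameter: δ = d·√n = 1.09 × √10 = 3.4469
One-sided α = 0.05 → critical value z_{0.05} = 1.645.
Power = Φ(δ − 1.645) = Φ(1.802) = 0.9642.

Power ≈ 0.964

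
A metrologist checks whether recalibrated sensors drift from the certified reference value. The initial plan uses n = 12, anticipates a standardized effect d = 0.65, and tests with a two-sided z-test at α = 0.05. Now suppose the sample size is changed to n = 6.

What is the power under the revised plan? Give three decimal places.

Power ≈ 0.357

With n = 6: δ = d·√n = 0.65 × √6 = 1.5922. Critical value z_{0.025} = 1.960.
Revised power = Φ(δ − 1.960) + Φ(−δ − 1.960) = Φ(-0.368) + Φ(-3.552) = 0.3565 + 0.0002 = 0.3567.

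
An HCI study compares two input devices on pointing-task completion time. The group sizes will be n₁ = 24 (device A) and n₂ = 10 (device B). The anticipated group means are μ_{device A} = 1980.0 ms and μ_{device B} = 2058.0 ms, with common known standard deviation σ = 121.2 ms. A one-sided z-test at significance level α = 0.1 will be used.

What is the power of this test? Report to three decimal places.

Power ≈ 0.666

Standardized effect: d = |μ_{device A} − μ_{device B}| / σ = |1980.0 − 2058.0| / 121.2 = 0.6436
Noncentrality parameter: δ = d / √(1/n₁ + 1/n₂) = 0.6436 / √(1/24 + 1/10) = 1.7099
One-sided α = 0.1 → critical value z_{0.1} = 1.282.
Power = Φ(δ − 1.282) = Φ(0.428) = 0.6658.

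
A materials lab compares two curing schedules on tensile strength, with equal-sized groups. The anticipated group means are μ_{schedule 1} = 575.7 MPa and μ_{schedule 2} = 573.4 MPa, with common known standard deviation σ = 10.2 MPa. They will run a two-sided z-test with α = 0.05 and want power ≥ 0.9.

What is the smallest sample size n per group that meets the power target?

n = 414 per group

Standardized effect: d = |μ_{schedule 1} − μ_{schedule 2}| / σ = |575.7 − 573.4| / 10.2 = 0.2255
Set Φ(δ − 1.960) = 0.9; then δ − 1.960 = Φ⁻¹(0.9) = 1.282, giving δ = 3.242.
(Ignoring the negligible lower-tail rejection probability gives the usual closed-form inversion.)
δ = d·√(n/2) ⇒ n = 2(δ/d)² = 2 × (3.242 / 0.2255)² = 413.31.
Round up to the next whole unit.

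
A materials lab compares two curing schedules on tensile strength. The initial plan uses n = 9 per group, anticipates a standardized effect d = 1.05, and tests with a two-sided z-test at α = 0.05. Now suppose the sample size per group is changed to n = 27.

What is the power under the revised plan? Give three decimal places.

With n = 27 per group: δ = d·√(n/2) = 1.05 × √(27/2) = 3.8579. Critical value z_{0.025} = 1.960.
Revised power = Φ(δ − 1.960) + Φ(−δ − 1.960) = Φ(1.898) + Φ(-5.818) = 0.9712 + 0.0000 = 0.9712.

Power ≈ 0.971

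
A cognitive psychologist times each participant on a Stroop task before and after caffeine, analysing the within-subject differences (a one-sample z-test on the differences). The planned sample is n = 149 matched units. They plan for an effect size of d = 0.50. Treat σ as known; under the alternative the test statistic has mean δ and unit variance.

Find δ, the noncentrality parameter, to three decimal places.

The noncentrality parameter scales effect size by the design's sample-size factor: δ = d·√n = 0.50 × √149 = 6.1033

δ ≈ 6.103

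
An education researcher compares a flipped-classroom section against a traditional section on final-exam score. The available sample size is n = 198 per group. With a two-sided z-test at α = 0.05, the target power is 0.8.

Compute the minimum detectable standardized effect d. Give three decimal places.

d ≈ 0.282

Need Φ(δ − 1.960) = 0.8, so δ = 1.960 + 0.842 = 2.802.
(The second rejection-region term Φ(−δ − z_{α/2}) is negligible and dropped.)
δ = d·√(n/2) ⇒ d = δ/√(n/2) = 2.802/√(198/2) = 0.2816.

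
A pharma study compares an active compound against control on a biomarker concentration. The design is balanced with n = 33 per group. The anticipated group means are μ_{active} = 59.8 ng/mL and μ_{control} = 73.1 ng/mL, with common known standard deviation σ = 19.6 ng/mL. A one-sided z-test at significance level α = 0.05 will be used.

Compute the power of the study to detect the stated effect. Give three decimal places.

Power ≈ 0.867

Standardized effect: d = |μ_{active} − μ_{control}| / σ = |59.8 − 73.1| / 19.6 = 0.6786
Noncentrality parameter: δ = d·√(n/2) = 0.6786 × √(33/2) = 2.7564
Critical value for a one-sided test at α = 0.05: z_α = 1.645.
Power = Φ(δ − 1.645) = Φ(1.112) = 0.8668.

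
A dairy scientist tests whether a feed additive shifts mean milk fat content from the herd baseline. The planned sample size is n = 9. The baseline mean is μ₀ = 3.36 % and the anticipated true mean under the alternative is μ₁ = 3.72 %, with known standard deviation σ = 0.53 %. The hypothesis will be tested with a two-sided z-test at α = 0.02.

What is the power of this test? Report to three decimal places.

Power ≈ 0.386

Standardized effect: d = |μ₁ − μ₀| / σ = |3.72 − 3.36| / 0.53 = 0.6792
Noncentrality parameter: δ = d·√n = 0.6792 × √9 = 2.0377
Critical value for a two-sided test at α = 0.02: z_{α/2} = 2.326.
Power = Φ(δ − 2.326) + Φ(−δ − 2.326) = Φ(-0.289) + Φ(-4.364) = 0.3864 + 0.0000 = 0.3864.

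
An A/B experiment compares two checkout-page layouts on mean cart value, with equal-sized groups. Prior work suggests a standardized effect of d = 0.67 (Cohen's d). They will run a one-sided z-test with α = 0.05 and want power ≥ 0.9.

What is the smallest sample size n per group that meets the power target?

n = 39 per group

For power 0.9 need Φ(δ − z_{0.05}) = 0.9, so δ = z_{0.05} + z_{0.10} = 1.645 + 1.282 = 2.926.
δ = d·√(n/2) ⇒ n = 2(δ/d)² = 2 × (2.926 / 0.67)² = 38.15.
Rounding up, n = 39 per group.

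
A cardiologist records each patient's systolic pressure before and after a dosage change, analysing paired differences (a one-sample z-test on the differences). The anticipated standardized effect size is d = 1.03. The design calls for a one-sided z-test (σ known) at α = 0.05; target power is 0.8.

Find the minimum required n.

n = 6

Set Φ(δ − 1.645) = 0.8; then δ − 1.645 = Φ⁻¹(0.8) = 0.842, giving δ = 2.486.
δ = d·√n ⇒ n = (δ/d)² = (2.486 / 1.03)² = 5.83.
Round up to the next whole unit.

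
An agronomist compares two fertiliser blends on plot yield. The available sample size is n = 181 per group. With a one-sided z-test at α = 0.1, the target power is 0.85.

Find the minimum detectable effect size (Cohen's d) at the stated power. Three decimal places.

Required noncentrality: δ = z_{0.1} + z_{0.15} = 1.282 + 1.036 = 2.318.
δ = d·√(n/2) ⇒ d = δ/√(n/2) = 2.318/√(181/2) = 0.2437.

d ≈ 0.244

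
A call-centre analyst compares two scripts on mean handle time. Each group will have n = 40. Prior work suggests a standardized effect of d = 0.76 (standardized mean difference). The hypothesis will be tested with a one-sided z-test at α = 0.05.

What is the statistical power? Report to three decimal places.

Noncentrality parameter: δ = d·√(n/2) = 0.76 × √(40/2) = 3.3988
Critical value for a one-sided test at α = 0.05: z_α = 1.645.
Power = Φ(δ − 1.645) = Φ(1.754) = 0.9603.

Power ≈ 0.960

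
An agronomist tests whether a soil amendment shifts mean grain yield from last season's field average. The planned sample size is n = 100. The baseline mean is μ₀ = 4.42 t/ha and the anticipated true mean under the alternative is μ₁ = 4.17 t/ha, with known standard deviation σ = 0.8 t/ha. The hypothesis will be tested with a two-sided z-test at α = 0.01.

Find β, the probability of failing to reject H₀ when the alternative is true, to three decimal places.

β ≈ 0.291

Standardized effect: d = |μ₁ − μ₀| / σ = |4.17 − 4.42| / 0.8 = 0.3125
Noncentrality parameter: δ = d·√n = 0.3125 × √100 = 3.1250
Two-sided α = 0.01 → critical value z_{0.005} = 2.576.
Power = Φ(δ − 2.576) + Φ(−δ − 2.576) = Φ(0.549) + Φ(-5.701) = 0.7086 + 0.0000 = 0.7086.
Type II error: β = 1 − power = 1 − 0.7086 = 0.2914.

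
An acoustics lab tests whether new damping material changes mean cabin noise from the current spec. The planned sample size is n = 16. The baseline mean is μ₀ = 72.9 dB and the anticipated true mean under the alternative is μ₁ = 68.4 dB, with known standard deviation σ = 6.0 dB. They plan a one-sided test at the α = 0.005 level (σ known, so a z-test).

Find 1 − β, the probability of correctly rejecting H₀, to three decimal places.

Power ≈ 0.664

Standardized effect: d = |μ₁ − μ₀| / σ = |68.4 − 72.9| / 6.0 = 0.7500
Noncentrality parameter: δ = d·√n = 0.7500 × √16 = 3.0000
Critical value for a one-sided test at α = 0.005: z_α = 2.576.
Power = Φ(δ − 2.576) = Φ(0.424) = 0.6643.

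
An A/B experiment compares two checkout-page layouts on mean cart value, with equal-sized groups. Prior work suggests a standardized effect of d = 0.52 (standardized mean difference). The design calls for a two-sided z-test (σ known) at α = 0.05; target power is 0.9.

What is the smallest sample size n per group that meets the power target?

n = 78 per group

For power 0.9 need Φ(δ − z_{0.025}) = 0.9, so δ = z_{0.025} + z_{0.10} = 1.960 + 1.282 = 3.242.
(Ignoring the negligible lower-tail rejection probability gives the usual closed-form inversion.)
δ = d·√(n/2) ⇒ n = 2(δ/d)² = 2 × (3.242 / 0.52)² = 77.72.
Round up to the next whole unit.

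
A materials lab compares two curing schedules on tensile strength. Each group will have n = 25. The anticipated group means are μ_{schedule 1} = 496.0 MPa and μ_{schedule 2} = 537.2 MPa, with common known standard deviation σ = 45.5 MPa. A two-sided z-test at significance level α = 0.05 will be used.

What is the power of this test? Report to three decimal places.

Power ≈ 0.893

Standardized effect: d = |μ_{schedule 1} − μ_{schedule 2}| / σ = |496.0 − 537.2| / 45.5 = 0.9055
Noncentrality parameter: λ = d·√(n/2) = 0.9055 × √(25/2) = 3.2014
Critical value for a two-sided test at α = 0.05: z_{α/2} = 1.960.
Power = Φ(λ − 1.960) + Φ(−λ − 1.960) = Φ(1.241) + Φ(-5.161) = 0.8928 + 0.0000 = 0.8928.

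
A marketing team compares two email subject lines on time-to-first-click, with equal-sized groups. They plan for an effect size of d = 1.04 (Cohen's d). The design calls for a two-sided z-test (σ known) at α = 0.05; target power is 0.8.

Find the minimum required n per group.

For power 0.8 need Φ(δ − z_{0.025}) = 0.8, so δ = z_{0.025} + z_{0.20} = 1.960 + 0.842 = 2.802.
(The Φ(−δ − z_{α/2}) term is vanishingly small for δ > 0 and is dropped in the standard sample-size formula.)
δ = d·√(n/2) ⇒ n = 2(δ/d)² = 2 × (2.802 / 1.04)² = 14.51.
Round up to the next whole unit.

n = 15 per group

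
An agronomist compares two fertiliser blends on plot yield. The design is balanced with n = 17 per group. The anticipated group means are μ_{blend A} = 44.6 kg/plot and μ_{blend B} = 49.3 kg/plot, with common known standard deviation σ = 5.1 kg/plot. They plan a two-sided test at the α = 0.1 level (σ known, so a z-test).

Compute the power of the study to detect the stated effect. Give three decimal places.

Power ≈ 0.851

Standardized effect: d = |μ_{blend A} − μ_{blend B}| / σ = |44.6 − 49.3| / 5.1 = 0.9216
Noncentrality parameter: δ = d·√(n/2) = 0.9216 × √(17/2) = 2.6868
Two-sided α = 0.1 → critical value z_{0.05} = 1.645.
Power = Φ(δ − 1.645) + Φ(−δ − 1.645) = Φ(1.042) + Φ(-4.332) = 0.8513 + 0.0000 = 0.8513.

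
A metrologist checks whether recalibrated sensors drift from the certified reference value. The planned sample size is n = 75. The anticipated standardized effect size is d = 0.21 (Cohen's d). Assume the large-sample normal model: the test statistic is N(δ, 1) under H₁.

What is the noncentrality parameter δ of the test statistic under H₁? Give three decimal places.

δ ≈ 1.819

The noncentrality parameter scales effect size by the design's sample-size factor: δ = d·√n = 0.21 × √75 = 1.8187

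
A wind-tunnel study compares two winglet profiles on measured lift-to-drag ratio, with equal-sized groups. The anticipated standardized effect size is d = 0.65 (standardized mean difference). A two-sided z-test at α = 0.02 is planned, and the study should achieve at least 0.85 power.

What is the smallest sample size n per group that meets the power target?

Set Φ(δ − 2.326) = 0.85; then δ − 2.326 = Φ⁻¹(0.85) = 1.036, giving δ = 3.363.
(Ignoring the negligible lower-tail rejection probability gives the usual closed-form inversion.)
δ = d·√(n/2) ⇒ n = 2(δ/d)² = 2 × (3.363 / 0.65)² = 53.53.
Round up to the next whole unit.

n = 54 per group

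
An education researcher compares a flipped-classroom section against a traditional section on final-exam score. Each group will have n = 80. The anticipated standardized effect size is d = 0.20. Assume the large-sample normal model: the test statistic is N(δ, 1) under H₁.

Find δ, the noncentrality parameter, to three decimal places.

δ = d·√(n/2) = 0.20 × √(80/2) = 1.2649

δ ≈ 1.265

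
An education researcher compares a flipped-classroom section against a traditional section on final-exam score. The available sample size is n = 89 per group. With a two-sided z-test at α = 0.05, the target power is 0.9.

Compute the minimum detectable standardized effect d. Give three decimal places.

Required noncentrality: δ = z_{0.025} + z_{0.10} = 1.960 + 1.282 = 3.242.
(The second rejection-region term Φ(−δ − z_{α/2}) is negligible and dropped.)
δ = d·√(n/2) ⇒ d = δ/√(n/2) = 3.242/√(89/2) = 0.4859.

d ≈ 0.486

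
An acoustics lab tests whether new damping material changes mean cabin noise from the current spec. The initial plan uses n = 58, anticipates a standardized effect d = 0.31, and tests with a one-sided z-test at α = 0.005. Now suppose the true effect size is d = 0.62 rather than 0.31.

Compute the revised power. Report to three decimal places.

With d = 0.62: δ = d·√n = 0.62 × √58 = 4.7218. Critical value z_{0.005} = 2.576.
Revised power = P(Z > 2.576 − δ) = Φ(2.146) = 0.9841.

Power ≈ 0.984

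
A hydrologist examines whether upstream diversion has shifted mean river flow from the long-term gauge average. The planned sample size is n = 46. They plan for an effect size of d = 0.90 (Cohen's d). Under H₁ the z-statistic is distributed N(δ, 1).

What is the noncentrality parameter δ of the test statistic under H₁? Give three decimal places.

δ = d·√n = 0.90 × √46 = 6.1041

δ ≈ 6.104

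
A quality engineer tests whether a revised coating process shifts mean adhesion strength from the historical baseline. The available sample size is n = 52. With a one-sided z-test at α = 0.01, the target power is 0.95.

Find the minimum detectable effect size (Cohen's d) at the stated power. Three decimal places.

Need Φ(δ − 2.326) = 0.95, so δ = 2.326 + 1.645 = 3.971.
δ = d·√n ⇒ d = δ/√n = 3.971/√52 = 0.5507.

d ≈ 0.551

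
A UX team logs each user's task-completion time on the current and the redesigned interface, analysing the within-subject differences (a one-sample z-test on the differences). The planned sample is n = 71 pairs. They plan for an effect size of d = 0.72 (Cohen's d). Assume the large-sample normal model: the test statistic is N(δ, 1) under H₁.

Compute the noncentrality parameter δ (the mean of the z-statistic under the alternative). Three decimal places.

δ ≈ 6.067

δ = d·√n = 0.72 × √71 = 6.0668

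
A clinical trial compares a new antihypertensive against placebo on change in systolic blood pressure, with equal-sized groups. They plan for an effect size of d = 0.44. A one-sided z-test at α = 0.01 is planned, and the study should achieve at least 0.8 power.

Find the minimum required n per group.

n = 104 per group

Set Φ(δ − 2.326) = 0.8; then δ − 2.326 = Φ⁻¹(0.8) = 0.842, giving δ = 3.168.
δ = d·√(n/2) ⇒ n = 2(δ/d)² = 2 × (3.168 / 0.44)² = 103.68.
Rounding up, n = 104 per group.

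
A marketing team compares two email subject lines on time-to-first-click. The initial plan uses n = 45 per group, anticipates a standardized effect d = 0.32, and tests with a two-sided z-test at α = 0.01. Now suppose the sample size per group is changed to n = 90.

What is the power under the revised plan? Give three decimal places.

With n = 90 per group: δ = d·√(n/2) = 0.32 × √(90/2) = 2.1466. Critical value z_{0.005} = 2.576.
Revised power = Φ(δ − 2.576) + Φ(−δ − 2.576) = Φ(-0.429) + Φ(-4.722) = 0.3339 + 0.0000 = 0.3339.

Power ≈ 0.334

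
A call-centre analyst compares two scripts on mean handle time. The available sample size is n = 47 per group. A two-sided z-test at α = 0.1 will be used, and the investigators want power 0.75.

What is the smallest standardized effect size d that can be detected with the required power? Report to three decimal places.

Required noncentrality: δ = z_{0.05} + z_{0.25} = 1.645 + 0.674 = 2.319.
(The second rejection-region term Φ(−δ − z_{α/2}) is negligible and dropped.)
δ = d·√(n/2) ⇒ d = δ/√(n/2) = 2.319/√(47/2) = 0.4784.

d ≈ 0.478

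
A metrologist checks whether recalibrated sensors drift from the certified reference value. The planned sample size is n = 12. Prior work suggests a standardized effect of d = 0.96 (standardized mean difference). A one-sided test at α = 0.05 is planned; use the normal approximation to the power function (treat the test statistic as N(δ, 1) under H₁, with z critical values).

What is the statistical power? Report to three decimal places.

Noncentrality parameter: δ = d·√n = 0.96 × √12 = 3.3255
Critical value for a one-sided test at α = 0.05: z_α = 1.645.
Power = P(Z > 1.645 − δ) = Φ(1.681) = 0.9536.

Power ≈ 0.954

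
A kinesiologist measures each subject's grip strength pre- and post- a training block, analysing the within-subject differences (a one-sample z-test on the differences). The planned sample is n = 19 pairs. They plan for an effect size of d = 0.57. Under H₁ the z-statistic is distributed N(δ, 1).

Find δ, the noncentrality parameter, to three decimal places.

δ ≈ 2.485

The noncentrality parameter scales effect size by the design's sample-size factor: δ = d·√n = 0.57 × √19 = 2.4846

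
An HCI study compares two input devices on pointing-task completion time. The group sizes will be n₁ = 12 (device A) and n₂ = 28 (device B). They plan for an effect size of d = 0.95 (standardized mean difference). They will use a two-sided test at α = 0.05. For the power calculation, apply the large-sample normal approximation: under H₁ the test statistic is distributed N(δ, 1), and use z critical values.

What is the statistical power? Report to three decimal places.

Power ≈ 0.786

Noncentrality parameter: λ = d / √(1/n₁ + 1/n₂) = 0.95 / √(1/12 + 1/28) = 2.7534
Critical value for a two-sided test at α = 0.05: z_{α/2} = 1.960.
Power = Φ(λ − 1.960) + Φ(−λ − 1.960) = Φ(0.793) + Φ(-4.713) = 0.7862 + 0.0000 = 0.7862.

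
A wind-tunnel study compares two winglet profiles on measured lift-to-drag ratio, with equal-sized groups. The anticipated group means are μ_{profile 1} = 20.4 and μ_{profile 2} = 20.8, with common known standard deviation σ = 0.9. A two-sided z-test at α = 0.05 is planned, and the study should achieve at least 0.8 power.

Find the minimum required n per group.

n = 80 per group

Standardized effect: d = |μ_{profile 1} − μ_{profile 2}| / σ = |20.4 − 20.8| / 0.9 = 0.4444
For power 0.8 need Φ(δ − z_{0.025}) = 0.8, so δ = z_{0.025} + z_{0.20} = 1.960 + 0.842 = 2.802.
(Ignoring the negligible lower-tail rejection probability gives the usual closed-form inversion.)
δ = d·√(n/2) ⇒ n = 2(δ/d)² = 2 × (2.802 / 0.4444)² = 79.47.
Rounding up, n = 80 per group.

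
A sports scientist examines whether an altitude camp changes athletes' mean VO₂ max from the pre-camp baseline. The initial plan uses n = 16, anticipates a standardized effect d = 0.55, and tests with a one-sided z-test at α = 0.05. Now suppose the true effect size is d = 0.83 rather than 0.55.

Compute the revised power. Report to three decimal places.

With d = 0.83: δ = d·√n = 0.83 × √16 = 3.3200. Critical value z_{0.05} = 1.645.
Revised power = P(Z > 1.645 − δ) = Φ(1.675) = 0.9530.

Power ≈ 0.953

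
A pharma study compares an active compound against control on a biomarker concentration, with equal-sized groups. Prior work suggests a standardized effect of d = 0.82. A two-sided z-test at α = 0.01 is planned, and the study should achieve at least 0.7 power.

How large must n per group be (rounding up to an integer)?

n = 29 per group

For power 0.7 need Φ(δ − z_{0.005}) = 0.7, so δ = z_{0.005} + z_{0.30} = 2.576 + 0.524 = 3.100.
(Ignoring the negligible lower-tail rejection probability gives the usual closed-form inversion.)
δ = d·√(n/2) ⇒ n = 2(δ/d)² = 2 × (3.100 / 0.82)² = 28.59.
Round up to the next whole unit.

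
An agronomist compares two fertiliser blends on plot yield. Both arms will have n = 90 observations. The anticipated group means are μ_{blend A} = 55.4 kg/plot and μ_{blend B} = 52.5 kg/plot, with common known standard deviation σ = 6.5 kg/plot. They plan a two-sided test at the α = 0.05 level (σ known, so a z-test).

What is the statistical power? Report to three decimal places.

Standardized effect: d = |μ_{blend A} − μ_{blend B}| / σ = |55.4 − 52.5| / 6.5 = 0.4462
Noncentrality parameter: δ = d·√(n/2) = 0.4462 × √(90/2) = 2.9929
Two-sided α = 0.05 → critical value z_{0.025} = 1.960.
Power = Φ(δ − 1.960) + Φ(−δ − 1.960) = Φ(1.033) + Φ(-4.953) = 0.8492 + 0.0000 = 0.8492.

Power ≈ 0.849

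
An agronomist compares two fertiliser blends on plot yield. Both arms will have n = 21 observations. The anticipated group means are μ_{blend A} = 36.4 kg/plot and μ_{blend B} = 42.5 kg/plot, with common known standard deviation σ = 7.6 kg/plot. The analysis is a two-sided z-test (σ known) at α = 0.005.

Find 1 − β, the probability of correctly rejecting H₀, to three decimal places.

Standardized effect: d = |μ_{blend A} − μ_{blend B}| / σ = |36.4 − 42.5| / 7.6 = 0.8026
Noncentrality parameter: δ = d·√(n/2) = 0.8026 × √(21/2) = 2.6008
Two-sided α = 0.005 → critical value z_{0.0025} = 2.807.
Power = Φ(δ − 2.807) + Φ(−δ − 2.807) = Φ(-0.206) + Φ(-5.408) = 0.4183 + 0.0000 = 0.4183.

Power ≈ 0.418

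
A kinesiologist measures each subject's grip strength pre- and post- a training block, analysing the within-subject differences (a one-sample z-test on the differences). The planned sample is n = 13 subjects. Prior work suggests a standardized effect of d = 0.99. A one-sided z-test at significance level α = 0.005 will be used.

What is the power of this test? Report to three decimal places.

Noncentrality parameter: δ = d·√n = 0.99 × √13 = 3.5695
Critical value for a one-sided test at α = 0.005: z_α = 2.576.
Power = Φ(δ − 2.576) = Φ(0.994) = 0.8398.

Power ≈ 0.840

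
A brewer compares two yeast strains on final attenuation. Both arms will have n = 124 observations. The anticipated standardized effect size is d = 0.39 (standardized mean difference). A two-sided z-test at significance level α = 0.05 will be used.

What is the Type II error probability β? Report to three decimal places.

Noncentrality parameter: δ = d·√(n/2) = 0.39 × √(124/2) = 3.0709
Two-sided α = 0.05 → critical value z_{0.025} = 1.960.
Power = Φ(δ − 1.960) + Φ(−δ − 1.960) = Φ(1.111) + Φ(-5.031) = 0.8667 + 0.0000 = 0.8667.
Type II error: β = 1 − power = 1 − 0.8667 = 0.1333.

β ≈ 0.133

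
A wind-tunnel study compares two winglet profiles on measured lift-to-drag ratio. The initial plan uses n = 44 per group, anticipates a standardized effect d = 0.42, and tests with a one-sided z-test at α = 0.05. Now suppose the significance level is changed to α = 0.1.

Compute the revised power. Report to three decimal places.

Power ≈ 0.754

δ = d·√(n/2) = 0.42 × √(44/2) = 1.9700 (unchanged). New critical value: z_{0.1} = 1.282.
Revised power = Φ(δ − 1.282) = Φ(0.688) = 0.7544.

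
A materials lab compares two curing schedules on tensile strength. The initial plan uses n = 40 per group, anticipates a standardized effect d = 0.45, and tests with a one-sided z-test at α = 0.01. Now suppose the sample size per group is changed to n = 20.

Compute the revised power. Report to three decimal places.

Power ≈ 0.183

With n = 20 per group: δ = d·√(n/2) = 0.45 × √(20/2) = 1.4230. Critical value z_{0.01} = 2.326.
Revised power = P(Z > 2.326 − δ) = Φ(-0.903) = 0.1832.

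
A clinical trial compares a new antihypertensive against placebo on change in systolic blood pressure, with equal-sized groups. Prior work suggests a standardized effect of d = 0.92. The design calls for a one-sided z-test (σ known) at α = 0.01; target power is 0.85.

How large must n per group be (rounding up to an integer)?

Set Φ(δ − 2.326) = 0.85; then δ − 2.326 = Φ⁻¹(0.85) = 1.036, giving δ = 3.363.
δ = d·√(n/2) ⇒ n = 2(δ/d)² = 2 × (3.363 / 0.92)² = 26.72.
Rounding up, n = 27 per group.

n = 27 per group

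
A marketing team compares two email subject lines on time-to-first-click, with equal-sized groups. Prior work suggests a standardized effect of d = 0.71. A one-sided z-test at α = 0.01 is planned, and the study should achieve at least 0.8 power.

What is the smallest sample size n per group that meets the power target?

n = 40 per group

For power 0.8 need Φ(δ − z_{0.01}) = 0.8, so δ = z_{0.01} + z_{0.20} = 2.326 + 0.842 = 3.168.
δ = d·√(n/2) ⇒ n = 2(δ/d)² = 2 × (3.168 / 0.71)² = 39.82.
Rounding up, n = 40 per group.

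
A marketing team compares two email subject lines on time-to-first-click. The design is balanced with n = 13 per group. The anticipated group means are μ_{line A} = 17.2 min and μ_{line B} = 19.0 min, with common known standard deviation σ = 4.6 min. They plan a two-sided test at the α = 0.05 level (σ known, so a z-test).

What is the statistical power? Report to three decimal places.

Power ≈ 0.169

Standardized effect: d = |μ_{line A} − μ_{line B}| / σ = |17.2 − 19.0| / 4.6 = 0.3913
Noncentrality parameter: δ = d·√(n/2) = 0.3913 × √(13/2) = 0.9976
Critical value for a two-sided test at α = 0.05: z_{α/2} = 1.960.
Power = Φ(δ − 1.960) + Φ(−δ − 1.960) = Φ(-0.962) + Φ(-2.958) = 0.1679 + 0.0016 = 0.1695.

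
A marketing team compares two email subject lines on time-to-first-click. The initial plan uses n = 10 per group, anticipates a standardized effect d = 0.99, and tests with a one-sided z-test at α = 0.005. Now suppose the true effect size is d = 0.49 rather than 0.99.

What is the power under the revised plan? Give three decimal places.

With d = 0.49: δ = d·√(n/2) = 0.49 × √(10/2) = 1.0957. Critical value z_{0.005} = 2.576.
Revised power = Φ(δ − 2.576) = Φ(-1.480) = 0.0694.

Power ≈ 0.069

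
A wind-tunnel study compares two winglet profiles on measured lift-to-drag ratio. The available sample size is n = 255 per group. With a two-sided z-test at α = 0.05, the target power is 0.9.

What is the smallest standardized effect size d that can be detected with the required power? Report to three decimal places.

d ≈ 0.287

Required noncentrality: δ = z_{0.025} + z_{0.10} = 1.960 + 1.282 = 3.242.
(The second rejection-region term Φ(−δ − z_{α/2}) is negligible and dropped.)
δ = d·√(n/2) ⇒ d = δ/√(n/2) = 3.242/√(255/2) = 0.2871.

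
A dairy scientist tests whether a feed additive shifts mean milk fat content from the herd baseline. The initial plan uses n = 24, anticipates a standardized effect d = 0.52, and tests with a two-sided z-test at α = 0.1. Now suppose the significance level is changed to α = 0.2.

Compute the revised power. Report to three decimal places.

Power ≈ 0.897

δ = d·√n = 0.52 × √24 = 2.5475 (unchanged). New critical value: z_{0.1} = 1.282.
Revised power = Φ(δ − 1.282) + Φ(−δ − 1.282) = Φ(1.266) + Φ(-3.829) = 0.8972 + 0.0001 = 0.8973.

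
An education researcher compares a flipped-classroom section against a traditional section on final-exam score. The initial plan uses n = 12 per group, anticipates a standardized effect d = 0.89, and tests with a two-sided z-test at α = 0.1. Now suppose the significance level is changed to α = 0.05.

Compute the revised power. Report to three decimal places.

δ = d·√(n/2) = 0.89 × √(12/2) = 2.1800 (unchanged). New critical value: z_{0.025} = 1.960.
Revised power = Φ(δ − 1.960) + Φ(−δ − 1.960) = Φ(0.220) + Φ(-4.140) = 0.5871 + 0.0000 = 0.5871.

Power ≈ 0.587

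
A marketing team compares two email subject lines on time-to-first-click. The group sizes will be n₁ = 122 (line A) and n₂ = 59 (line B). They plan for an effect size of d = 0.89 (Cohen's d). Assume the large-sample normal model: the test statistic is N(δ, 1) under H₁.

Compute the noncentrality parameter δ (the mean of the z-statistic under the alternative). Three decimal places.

The noncentrality parameter scales effect size by the design's sample-size factor: δ = d / √(1/n₁ + 1/n₂) = 0.89 / √(1/122 + 1/59) = 5.6125

δ ≈ 5.613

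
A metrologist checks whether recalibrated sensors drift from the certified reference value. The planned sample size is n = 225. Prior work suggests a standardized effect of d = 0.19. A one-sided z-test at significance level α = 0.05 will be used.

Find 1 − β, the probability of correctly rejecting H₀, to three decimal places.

Power ≈ 0.886

Noncentrality parameter: δ = d·√n = 0.19 × √225 = 2.8500
One-sided α = 0.05 → critical value z_{0.05} = 1.645.
Power = P(Z > 1.645 − δ) = Φ(1.205) = 0.8859.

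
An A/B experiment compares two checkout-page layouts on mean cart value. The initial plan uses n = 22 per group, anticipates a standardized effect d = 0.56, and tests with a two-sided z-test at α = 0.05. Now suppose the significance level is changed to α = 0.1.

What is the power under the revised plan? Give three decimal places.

δ = d·√(n/2) = 0.56 × √(22/2) = 1.8573 (unchanged). New critical value: z_{0.05} = 1.645.
Revised power = Φ(δ − 1.645) + Φ(−δ − 1.645) = Φ(0.212) + Φ(-3.502) = 0.5841 + 0.0002 = 0.5844.

Power ≈ 0.584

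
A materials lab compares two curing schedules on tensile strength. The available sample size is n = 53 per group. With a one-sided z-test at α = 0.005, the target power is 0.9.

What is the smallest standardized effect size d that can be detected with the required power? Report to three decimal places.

Required noncentrality: δ = z_{0.005} + z_{0.10} = 2.576 + 1.282 = 3.857.
δ = d·√(n/2) ⇒ d = δ/√(n/2) = 3.857/√(53/2) = 0.7493.

d ≈ 0.749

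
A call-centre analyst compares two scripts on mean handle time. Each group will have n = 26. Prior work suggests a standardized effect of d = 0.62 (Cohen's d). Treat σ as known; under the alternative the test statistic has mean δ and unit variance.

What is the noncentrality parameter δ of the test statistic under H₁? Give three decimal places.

δ = d·√(n/2) = 0.62 × √(26/2) = 2.2354

δ ≈ 2.235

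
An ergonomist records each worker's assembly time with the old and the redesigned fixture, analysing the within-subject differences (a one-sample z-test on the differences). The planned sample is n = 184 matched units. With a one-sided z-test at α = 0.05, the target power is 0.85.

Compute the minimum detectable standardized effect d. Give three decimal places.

Need Φ(δ − 1.645) = 0.85, so δ = 1.645 + 1.036 = 2.681.
δ = d·√n ⇒ d = δ/√n = 2.681/√184 = 0.1977.

d ≈ 0.198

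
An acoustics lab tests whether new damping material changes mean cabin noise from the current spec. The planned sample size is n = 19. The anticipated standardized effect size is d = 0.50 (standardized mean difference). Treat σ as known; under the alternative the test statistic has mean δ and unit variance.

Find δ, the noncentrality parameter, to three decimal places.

The noncentrality parameter scales effect size by the design's sample-size factor: δ = d·√n = 0.50 × √19 = 2.1794

δ ≈ 2.179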